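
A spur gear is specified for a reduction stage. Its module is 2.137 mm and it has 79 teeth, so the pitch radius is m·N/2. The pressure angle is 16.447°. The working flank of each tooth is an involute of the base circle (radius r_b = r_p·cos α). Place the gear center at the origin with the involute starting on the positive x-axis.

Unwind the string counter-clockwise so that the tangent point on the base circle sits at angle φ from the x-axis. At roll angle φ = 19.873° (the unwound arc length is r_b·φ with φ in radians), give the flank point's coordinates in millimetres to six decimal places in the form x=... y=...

x=85.681842 y=1.112563

pitch radius r_p = m·N/2 = 2.137·79/2 = 84.411500
base radius r_b = r_p·cos α = 84.411500·cos 16.447° = 80.957554
roll angle φ = 19.873° = 0.34684928 rad
x = r_b·(cos φ + φ·sin φ) = 80.957554·(0.94044842 + 0.34684928·0.33993641) = 85.681842
y = r_b·(sin φ − φ·cos φ) = 80.957554·(0.33993641 − 0.34684928·0.94044842) = 1.112563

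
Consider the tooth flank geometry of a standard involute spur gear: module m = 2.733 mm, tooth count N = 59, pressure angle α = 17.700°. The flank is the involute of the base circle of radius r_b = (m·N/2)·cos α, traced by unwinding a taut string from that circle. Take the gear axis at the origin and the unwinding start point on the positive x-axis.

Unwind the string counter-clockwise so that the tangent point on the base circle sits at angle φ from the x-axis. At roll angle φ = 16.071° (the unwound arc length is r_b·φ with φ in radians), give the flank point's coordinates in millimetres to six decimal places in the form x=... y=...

x=79.769152 y=0.560556

pitch radius r_p = m·N/2 = 2.733·59/2 = 80.623500
base radius r_b = r_p·cos α = 80.623500·cos 17.700° = 76.806903
roll angle φ = 16.071° = 0.28049186 rad
x = r_b·(cos φ + φ·sin φ) = 76.806903·(0.96091939 + 0.28049186·0.27682832) = 79.769152
y = r_b·(sin φ − φ·cos φ) = 76.806903·(0.27682832 − 0.28049186·0.96091939) = 0.560556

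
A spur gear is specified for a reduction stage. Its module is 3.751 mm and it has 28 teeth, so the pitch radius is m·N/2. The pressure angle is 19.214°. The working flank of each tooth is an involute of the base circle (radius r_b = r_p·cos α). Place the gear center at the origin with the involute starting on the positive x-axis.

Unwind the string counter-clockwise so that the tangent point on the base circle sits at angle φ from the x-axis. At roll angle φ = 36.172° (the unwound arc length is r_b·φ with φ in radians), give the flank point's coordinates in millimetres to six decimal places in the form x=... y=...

pitch radius r_p = m·N/2 = 3.751·28/2 = 52.514000
base radius r_b = r_p·cos α = 52.514000·cos 19.214° = 49.588759
roll angle φ = 36.172° = 0.63132050 rad
x = r_b·(cos φ + φ·sin φ) = 49.588759·(0.80724884 + 0.63132050·0.59021124) = 58.507858
y = r_b·(sin φ − φ·cos φ) = 49.588759·(0.59021124 − 0.63132050·0.80724884) = 3.995788

x=58.507858 y=3.995788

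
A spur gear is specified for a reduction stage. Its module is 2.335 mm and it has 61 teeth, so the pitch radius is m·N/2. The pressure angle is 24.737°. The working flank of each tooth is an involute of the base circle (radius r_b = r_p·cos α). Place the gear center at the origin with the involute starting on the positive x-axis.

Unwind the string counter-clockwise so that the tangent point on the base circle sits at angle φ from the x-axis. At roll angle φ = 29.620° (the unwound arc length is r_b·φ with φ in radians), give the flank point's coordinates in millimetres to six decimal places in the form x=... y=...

pitch radius r_p = m·N/2 = 2.335·61/2 = 71.217500
base radius r_b = r_p·cos α = 71.217500·cos 24.737° = 64.682450
roll angle φ = 29.620° = 0.51696652 rad
x = r_b·(cos φ + φ·sin φ) = 64.682450·(0.86932246 + 0.51696652·0.49424535) = 72.756809
y = r_b·(sin φ − φ·cos φ) = 64.682450·(0.49424535 − 0.51696652·0.86932246) = 2.900021

x=72.756809 y=2.900021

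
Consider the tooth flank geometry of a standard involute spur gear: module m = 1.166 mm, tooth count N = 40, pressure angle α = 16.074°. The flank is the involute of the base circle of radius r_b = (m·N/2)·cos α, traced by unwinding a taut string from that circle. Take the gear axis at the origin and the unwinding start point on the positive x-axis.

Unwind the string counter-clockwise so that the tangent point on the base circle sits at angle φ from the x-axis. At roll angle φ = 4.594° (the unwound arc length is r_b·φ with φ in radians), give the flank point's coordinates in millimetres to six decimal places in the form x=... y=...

x=22.480217 y=0.003848

pitch radius r_p = m·N/2 = 1.166·40/2 = 23.320000
base radius r_b = r_p·cos α = 23.320000·cos 16.074° = 22.408302
roll angle φ = 4.594° = 0.08018043 rad
x = r_b·(cos φ + φ·sin φ) = 22.408302·(0.99678727 + 0.08018043·0.08009454) = 22.480217
y = r_b·(sin φ − φ·cos φ) = 22.408302·(0.08009454 − 0.08018043·0.99678727) = 0.003848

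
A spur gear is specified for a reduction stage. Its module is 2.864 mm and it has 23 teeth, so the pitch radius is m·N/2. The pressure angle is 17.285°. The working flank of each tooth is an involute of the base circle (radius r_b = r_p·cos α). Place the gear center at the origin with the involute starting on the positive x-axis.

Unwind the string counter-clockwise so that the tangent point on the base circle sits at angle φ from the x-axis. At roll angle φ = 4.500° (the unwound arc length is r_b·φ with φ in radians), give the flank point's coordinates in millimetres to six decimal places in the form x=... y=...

x=31.545411 y=0.005076

pitch radius r_p = m·N/2 = 2.864·23/2 = 32.936000
base radius r_b = r_p·cos α = 32.936000·cos 17.285° = 31.448565
roll angle φ = 4.500° = 0.07853982 rad
x = r_b·(cos φ + φ·sin φ) = 31.448565·(0.99691733 + 0.07853982·0.07845910) = 31.545411
y = r_b·(sin φ − φ·cos φ) = 31.448565·(0.07845910 − 0.07853982·0.99691733) = 0.005076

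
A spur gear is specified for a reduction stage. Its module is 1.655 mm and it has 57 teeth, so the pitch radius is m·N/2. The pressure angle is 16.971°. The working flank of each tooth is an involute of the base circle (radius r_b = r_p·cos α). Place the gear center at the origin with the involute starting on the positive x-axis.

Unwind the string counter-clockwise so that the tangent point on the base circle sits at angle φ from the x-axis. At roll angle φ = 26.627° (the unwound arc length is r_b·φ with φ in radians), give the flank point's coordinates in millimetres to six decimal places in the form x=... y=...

x=49.725226 y=1.476982

pitch radius r_p = m·N/2 = 1.655·57/2 = 47.167500
base radius r_b = r_p·cos α = 47.167500·cos 16.971° = 45.113479
roll angle φ = 26.627° = 0.46472882 rad
x = r_b·(cos φ + φ·sin φ) = 45.113479·(0.89394314 + 0.46472882·0.44818040) = 49.725226
y = r_b·(sin φ − φ·cos φ) = 45.113479·(0.44818040 − 0.46472882·0.89394314) = 1.476982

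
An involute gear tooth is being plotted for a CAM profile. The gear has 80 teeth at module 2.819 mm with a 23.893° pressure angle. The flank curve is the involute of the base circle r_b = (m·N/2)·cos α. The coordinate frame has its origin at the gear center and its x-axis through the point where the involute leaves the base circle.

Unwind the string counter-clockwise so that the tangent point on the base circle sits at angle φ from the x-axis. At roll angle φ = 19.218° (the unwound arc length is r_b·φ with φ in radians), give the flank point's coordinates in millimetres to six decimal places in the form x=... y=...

pitch radius r_p = m·N/2 = 2.819·80/2 = 112.760000
base radius r_b = r_p·cos α = 112.760000·cos 23.893° = 103.096857
roll angle φ = 19.218° = 0.33541738 rad
x = r_b·(cos φ + φ·sin φ) = 103.096857·(0.94427301 + 0.33541738·0.32916332) = 108.734203
y = r_b·(sin φ − φ·cos φ) = 103.096857·(0.32916332 − 0.33541738·0.94427301) = 1.282292

x=108.734203 y=1.282292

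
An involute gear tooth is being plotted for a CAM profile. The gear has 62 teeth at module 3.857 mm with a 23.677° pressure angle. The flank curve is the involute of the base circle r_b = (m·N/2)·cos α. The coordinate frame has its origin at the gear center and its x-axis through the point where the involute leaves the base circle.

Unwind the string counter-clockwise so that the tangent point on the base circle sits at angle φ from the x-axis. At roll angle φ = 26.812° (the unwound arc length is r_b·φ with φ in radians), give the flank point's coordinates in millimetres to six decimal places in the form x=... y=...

x=120.843517 y=3.659160

pitch radius r_p = m·N/2 = 3.857·62/2 = 119.567000
base radius r_b = r_p·cos α = 119.567000·cos 23.677° = 109.502313
roll angle φ = 26.812° = 0.46795768 rad
x = r_b·(cos φ + φ·sin φ) = 109.502313·(0.89249137 + 0.46795768·0.45106447) = 120.843517
y = r_b·(sin φ − φ·cos φ) = 109.502313·(0.45106447 − 0.46795768·0.89249137) = 3.659160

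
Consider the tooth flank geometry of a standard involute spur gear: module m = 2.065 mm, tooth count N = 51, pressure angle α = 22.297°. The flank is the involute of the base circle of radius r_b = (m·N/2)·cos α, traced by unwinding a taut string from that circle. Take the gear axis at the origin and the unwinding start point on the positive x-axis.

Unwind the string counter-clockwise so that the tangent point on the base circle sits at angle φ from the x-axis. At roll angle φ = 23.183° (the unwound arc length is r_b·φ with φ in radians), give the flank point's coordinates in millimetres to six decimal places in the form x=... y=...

pitch radius r_p = m·N/2 = 2.065·51/2 = 52.657500
base radius r_b = r_p·cos α = 52.657500·cos 22.297° = 48.720277
roll angle φ = 23.183° = 0.40461968 rad
x = r_b·(cos φ + φ·sin φ) = 48.720277·(0.91925218 + 0.40461968·0.39366918) = 52.546693
y = r_b·(sin φ − φ·cos φ) = 48.720277·(0.39366918 − 0.40461968·0.91925218) = 1.058285

x=52.546693 y=1.058285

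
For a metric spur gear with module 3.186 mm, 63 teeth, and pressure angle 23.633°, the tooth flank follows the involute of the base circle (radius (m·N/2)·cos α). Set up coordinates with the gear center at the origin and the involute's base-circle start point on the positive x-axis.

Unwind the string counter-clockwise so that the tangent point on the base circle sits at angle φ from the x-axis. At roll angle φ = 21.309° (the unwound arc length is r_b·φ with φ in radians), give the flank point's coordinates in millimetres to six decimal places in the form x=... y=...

x=98.082549 y=1.554875

pitch radius r_p = m·N/2 = 3.186·63/2 = 100.359000
base radius r_b = r_p·cos α = 100.359000·cos 23.633° = 91.942091
roll angle φ = 21.309° = 0.37191221 rad
x = r_b·(cos φ + φ·sin φ) = 91.942091·(0.93163416 + 0.37191221·0.36339758) = 98.082549
y = r_b·(sin φ − φ·cos φ) = 91.942091·(0.36339758 − 0.37191221·0.93163416) = 1.554875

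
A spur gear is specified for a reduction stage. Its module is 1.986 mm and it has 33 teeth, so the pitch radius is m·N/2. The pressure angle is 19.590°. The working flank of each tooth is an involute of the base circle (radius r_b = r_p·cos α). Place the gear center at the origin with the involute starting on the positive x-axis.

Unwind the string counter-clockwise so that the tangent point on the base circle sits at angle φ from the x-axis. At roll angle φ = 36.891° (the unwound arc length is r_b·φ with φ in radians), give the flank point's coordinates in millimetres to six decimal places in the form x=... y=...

pitch radius r_p = m·N/2 = 1.986·33/2 = 32.769000
base radius r_b = r_p·cos α = 32.769000·cos 19.590° = 30.872199
roll angle φ = 36.891° = 0.64386941 rad
x = r_b·(cos φ + φ·sin φ) = 30.872199·(0.79977896 + 0.64386941·0.60029460) = 36.623390
y = r_b·(sin φ − φ·cos φ) = 30.872199·(0.60029460 − 0.64386941·0.79977896) = 2.634676

x=36.623390 y=2.634676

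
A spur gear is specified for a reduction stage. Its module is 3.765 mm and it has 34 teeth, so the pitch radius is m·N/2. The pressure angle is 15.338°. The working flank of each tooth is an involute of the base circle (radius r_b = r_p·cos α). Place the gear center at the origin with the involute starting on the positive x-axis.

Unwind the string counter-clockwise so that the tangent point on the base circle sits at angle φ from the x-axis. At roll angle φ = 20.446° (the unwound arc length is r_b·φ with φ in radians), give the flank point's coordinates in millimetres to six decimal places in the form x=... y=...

pitch radius r_p = m·N/2 = 3.765·34/2 = 64.005000
base radius r_b = r_p·cos α = 64.005000·cos 15.338° = 61.725283
roll angle φ = 20.446° = 0.35685002 rad
x = r_b·(cos φ + φ·sin φ) = 61.725283·(0.93700184 + 0.35685002·0.34932443) = 65.531157
y = r_b·(sin φ − φ·cos φ) = 61.725283·(0.34932443 − 0.35685002·0.93700184) = 0.923121

x=65.531157 y=0.923121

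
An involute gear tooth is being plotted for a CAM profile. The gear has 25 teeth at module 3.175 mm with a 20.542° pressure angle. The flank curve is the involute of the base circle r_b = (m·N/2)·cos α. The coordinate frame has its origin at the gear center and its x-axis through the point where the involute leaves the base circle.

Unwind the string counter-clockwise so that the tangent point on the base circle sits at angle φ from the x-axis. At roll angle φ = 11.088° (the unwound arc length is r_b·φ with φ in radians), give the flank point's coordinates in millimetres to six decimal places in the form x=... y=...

pitch radius r_p = m·N/2 = 3.175·25/2 = 39.687500
base radius r_b = r_p·cos α = 39.687500·cos 20.542° = 37.163979
roll angle φ = 11.088° = 0.19352211 rad
x = r_b·(cos φ + φ·sin φ) = 37.163979·(0.98133296 + 0.19352211·0.19231644) = 37.853388
y = r_b·(sin φ − φ·cos φ) = 37.163979·(0.19231644 − 0.19352211·0.98133296) = 0.089447

x=37.853388 y=0.089447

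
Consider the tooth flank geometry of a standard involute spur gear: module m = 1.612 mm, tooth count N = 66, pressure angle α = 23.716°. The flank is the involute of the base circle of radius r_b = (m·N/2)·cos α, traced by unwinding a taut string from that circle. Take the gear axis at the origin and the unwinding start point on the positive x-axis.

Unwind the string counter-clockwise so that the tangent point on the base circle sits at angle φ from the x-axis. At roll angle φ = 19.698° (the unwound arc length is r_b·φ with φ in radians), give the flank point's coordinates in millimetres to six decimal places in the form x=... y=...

x=51.497383 y=0.651923

pitch radius r_p = m·N/2 = 1.612·66/2 = 53.196000
base radius r_b = r_p·cos α = 53.196000·cos 23.716° = 48.703614
roll angle φ = 19.698° = 0.34379496 rad
x = r_b·(cos φ + φ·sin φ) = 48.703614·(0.94148231 + 0.34379496·0.33706239) = 51.497383
y = r_b·(sin φ − φ·cos φ) = 48.703614·(0.33706239 − 0.34379496·0.94148231) = 0.651923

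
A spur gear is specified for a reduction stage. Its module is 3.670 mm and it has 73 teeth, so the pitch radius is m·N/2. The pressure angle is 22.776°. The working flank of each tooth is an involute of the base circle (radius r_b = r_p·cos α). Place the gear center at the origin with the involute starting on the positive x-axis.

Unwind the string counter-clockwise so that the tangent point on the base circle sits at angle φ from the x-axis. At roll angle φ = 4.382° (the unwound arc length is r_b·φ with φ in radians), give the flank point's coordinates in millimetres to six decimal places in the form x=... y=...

x=123.870603 y=0.018407

pitch radius r_p = m·N/2 = 3.670·73/2 = 133.955000
base radius r_b = r_p·cos α = 133.955000·cos 22.776° = 123.509912
roll angle φ = 4.382° = 0.07648033 rad
x = r_b·(cos φ + φ·sin φ) = 123.509912·(0.99707681 + 0.07648033·0.07640579) = 123.870603
y = r_b·(sin φ − φ·cos φ) = 123.509912·(0.07640579 − 0.07648033·0.99707681) = 0.018407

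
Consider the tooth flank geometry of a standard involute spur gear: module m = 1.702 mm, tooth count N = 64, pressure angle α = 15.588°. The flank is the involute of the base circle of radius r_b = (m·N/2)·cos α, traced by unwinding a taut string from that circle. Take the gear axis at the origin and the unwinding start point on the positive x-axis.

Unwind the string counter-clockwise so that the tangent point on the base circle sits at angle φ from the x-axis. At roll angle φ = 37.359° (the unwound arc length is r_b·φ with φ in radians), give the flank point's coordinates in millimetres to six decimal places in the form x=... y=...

pitch radius r_p = m·N/2 = 1.702·64/2 = 54.464000
base radius r_b = r_p·cos α = 54.464000·cos 15.588° = 52.460752
roll angle φ = 37.359° = 0.65203756 rad
x = r_b·(cos φ + φ·sin φ) = 52.460752·(0.79484905 + 0.65203756·0.60680721) = 62.455058
y = r_b·(sin φ − φ·cos φ) = 52.460752·(0.60680721 − 0.65203756·0.79484905) = 4.644654

x=62.455058 y=4.644654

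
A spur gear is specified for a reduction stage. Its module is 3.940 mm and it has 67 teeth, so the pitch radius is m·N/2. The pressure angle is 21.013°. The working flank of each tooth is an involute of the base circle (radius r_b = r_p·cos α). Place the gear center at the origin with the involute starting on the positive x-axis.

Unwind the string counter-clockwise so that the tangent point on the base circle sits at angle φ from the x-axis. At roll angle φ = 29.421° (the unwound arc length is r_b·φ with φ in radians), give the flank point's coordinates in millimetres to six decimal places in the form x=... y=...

pitch radius r_p = m·N/2 = 3.940·67/2 = 131.990000
base radius r_b = r_p·cos α = 131.990000·cos 21.013° = 123.212545
roll angle φ = 29.421° = 0.51349332 rad
x = r_b·(cos φ + φ·sin φ) = 123.212545·(0.87103383 + 0.51349332·0.49122304) = 138.401396
y = r_b·(sin φ − φ·cos φ) = 123.212545·(0.49122304 − 0.51349332·0.87103383) = 5.415559

x=138.401396 y=5.415559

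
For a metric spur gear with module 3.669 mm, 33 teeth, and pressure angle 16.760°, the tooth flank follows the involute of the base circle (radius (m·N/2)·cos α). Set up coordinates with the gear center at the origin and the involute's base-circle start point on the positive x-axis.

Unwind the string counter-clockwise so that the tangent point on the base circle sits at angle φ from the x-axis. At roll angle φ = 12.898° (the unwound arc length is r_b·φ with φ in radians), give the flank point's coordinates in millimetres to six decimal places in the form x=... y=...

x=59.417088 y=0.219309

pitch radius r_p = m·N/2 = 3.669·33/2 = 60.538500
base radius r_b = r_p·cos α = 60.538500·cos 16.760° = 57.966888
roll angle φ = 12.898° = 0.22511257 rad
x = r_b·(cos φ + φ·sin φ) = 57.966888·(0.97476899 + 0.22511257·0.22321609) = 59.417088
y = r_b·(sin φ − φ·cos φ) = 57.966888·(0.22321609 − 0.22511257·0.97476899) = 0.219309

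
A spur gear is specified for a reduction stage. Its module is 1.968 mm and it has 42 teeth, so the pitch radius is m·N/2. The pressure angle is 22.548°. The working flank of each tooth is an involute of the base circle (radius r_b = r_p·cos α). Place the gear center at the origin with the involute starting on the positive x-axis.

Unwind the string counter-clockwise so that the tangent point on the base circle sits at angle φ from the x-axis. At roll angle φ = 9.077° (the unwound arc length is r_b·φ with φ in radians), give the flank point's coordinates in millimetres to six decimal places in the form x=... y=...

x=38.644810 y=0.050461

pitch radius r_p = m·N/2 = 1.968·42/2 = 41.328000
base radius r_b = r_p·cos α = 41.328000·cos 22.548° = 38.168830
roll angle φ = 9.077° = 0.15842354 rad
x = r_b·(cos φ + φ·sin φ) = 38.168830·(0.98747722 + 0.15842354·0.15776168) = 38.644810
y = r_b·(sin φ − φ·cos φ) = 38.168830·(0.15776168 − 0.15842354·0.98747722) = 0.050461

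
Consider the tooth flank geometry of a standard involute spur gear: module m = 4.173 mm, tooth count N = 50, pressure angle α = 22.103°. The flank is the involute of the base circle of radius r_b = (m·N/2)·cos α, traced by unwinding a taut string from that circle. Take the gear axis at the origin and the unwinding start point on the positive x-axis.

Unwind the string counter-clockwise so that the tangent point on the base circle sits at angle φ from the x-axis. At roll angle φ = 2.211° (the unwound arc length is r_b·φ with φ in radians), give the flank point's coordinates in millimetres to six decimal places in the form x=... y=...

pitch radius r_p = m·N/2 = 4.173·50/2 = 104.325000
base radius r_b = r_p·cos α = 104.325000·cos 22.103° = 96.658044
roll angle φ = 2.211° = 0.03858923 rad
x = r_b·(cos φ + φ·sin φ) = 96.658044·(0.99925553 + 0.03858923·0.03857965) = 96.729986
y = r_b·(sin φ − φ·cos φ) = 96.658044·(0.03857965 − 0.03858923·0.99925553) = 0.001851

x=96.729986 y=0.001851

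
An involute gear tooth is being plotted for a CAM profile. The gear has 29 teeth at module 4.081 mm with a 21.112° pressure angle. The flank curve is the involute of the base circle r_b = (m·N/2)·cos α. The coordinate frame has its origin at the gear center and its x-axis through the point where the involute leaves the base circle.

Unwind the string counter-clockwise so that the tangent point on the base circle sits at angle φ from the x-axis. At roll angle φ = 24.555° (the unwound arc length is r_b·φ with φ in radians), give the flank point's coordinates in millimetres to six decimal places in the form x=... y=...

x=60.041672 y=1.421977

pitch radius r_p = m·N/2 = 4.081·29/2 = 59.174500
base radius r_b = r_p·cos α = 59.174500·cos 21.112° = 55.202596
roll angle φ = 24.555° = 0.42856560 rad
x = r_b·(cos φ + φ·sin φ) = 55.202596·(0.90956277 + 0.42856560·0.41556655) = 60.041672
y = r_b·(sin φ − φ·cos φ) = 55.202596·(0.41556655 − 0.42856560·0.90956277) = 1.421977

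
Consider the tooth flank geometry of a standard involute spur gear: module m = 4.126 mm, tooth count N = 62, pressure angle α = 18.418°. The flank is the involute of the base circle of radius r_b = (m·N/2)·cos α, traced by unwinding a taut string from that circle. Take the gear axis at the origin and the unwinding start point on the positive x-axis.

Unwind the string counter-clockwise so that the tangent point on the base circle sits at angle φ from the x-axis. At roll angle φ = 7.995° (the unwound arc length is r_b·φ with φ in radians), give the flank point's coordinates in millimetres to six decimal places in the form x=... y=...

pitch radius r_p = m·N/2 = 4.126·62/2 = 127.906000
base radius r_b = r_p·cos α = 127.906000·cos 18.418° = 121.354245
roll angle φ = 7.995° = 0.13953907 rad
x = r_b·(cos φ + φ·sin φ) = 121.354245·(0.99028021 + 0.13953907·0.13908668) = 122.529954
y = r_b·(sin φ − φ·cos φ) = 121.354245·(0.13908668 − 0.13953907·0.99028021) = 0.109692

x=122.529954 y=0.109692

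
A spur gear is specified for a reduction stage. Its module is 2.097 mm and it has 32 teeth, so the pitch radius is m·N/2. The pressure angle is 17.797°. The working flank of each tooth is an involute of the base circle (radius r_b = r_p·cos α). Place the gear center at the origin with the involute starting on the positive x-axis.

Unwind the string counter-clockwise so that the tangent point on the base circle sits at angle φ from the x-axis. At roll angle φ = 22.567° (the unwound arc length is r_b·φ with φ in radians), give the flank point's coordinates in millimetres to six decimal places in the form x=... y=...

pitch radius r_p = m·N/2 = 2.097·32/2 = 33.552000
base radius r_b = r_p·cos α = 33.552000·cos 17.797° = 31.946382
roll angle φ = 22.567° = 0.39386845 rad
x = r_b·(cos φ + φ·sin φ) = 31.946382·(0.92343140 + 0.39386845·0.38376353) = 34.329063
y = r_b·(sin φ − φ·cos φ) = 31.946382·(0.38376353 − 0.39386845·0.92343140) = 0.640622

x=34.329063 y=0.640622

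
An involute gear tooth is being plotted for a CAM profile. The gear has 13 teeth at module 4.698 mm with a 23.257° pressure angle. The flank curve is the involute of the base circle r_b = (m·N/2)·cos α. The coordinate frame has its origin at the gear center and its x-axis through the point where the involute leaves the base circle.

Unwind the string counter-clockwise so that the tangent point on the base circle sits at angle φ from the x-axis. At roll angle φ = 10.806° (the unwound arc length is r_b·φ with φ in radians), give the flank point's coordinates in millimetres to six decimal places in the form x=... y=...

pitch radius r_p = m·N/2 = 4.698·13/2 = 30.537000
base radius r_b = r_p·cos α = 30.537000·cos 23.257° = 28.055654
roll angle φ = 10.806° = 0.18860028 rad
x = r_b·(cos φ + φ·sin φ) = 28.055654·(0.98226762 + 0.18860028·0.18748418) = 28.550197
y = r_b·(sin φ − φ·cos φ) = 28.055654·(0.18748418 − 0.18860028·0.98226762) = 0.062514

x=28.550197 y=0.062514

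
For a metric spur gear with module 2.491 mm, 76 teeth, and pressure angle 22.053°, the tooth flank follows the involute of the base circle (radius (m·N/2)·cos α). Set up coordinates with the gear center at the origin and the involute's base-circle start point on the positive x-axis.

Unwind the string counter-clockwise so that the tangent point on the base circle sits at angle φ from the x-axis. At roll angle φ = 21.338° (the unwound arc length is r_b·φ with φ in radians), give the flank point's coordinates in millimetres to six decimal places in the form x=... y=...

pitch radius r_p = m·N/2 = 2.491·76/2 = 94.658000
base radius r_b = r_p·cos α = 94.658000·cos 22.053° = 87.732531
roll angle φ = 21.338° = 0.37241836 rad
x = r_b·(cos φ + φ·sin φ) = 87.732531·(0.93145011 + 0.37241836·0.36386907) = 93.607244
y = r_b·(sin φ − φ·cos φ) = 87.732531·(0.36386907 − 0.37241836·0.93145011) = 1.489694

x=93.607244 y=1.489694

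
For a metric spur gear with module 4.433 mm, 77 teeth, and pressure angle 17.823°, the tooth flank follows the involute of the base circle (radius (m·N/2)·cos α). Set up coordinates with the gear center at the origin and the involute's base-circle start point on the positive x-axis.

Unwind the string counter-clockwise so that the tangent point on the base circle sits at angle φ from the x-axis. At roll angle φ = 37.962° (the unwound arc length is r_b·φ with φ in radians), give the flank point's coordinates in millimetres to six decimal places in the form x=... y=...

pitch radius r_p = m·N/2 = 4.433·77/2 = 170.670500
base radius r_b = r_p·cos α = 170.670500·cos 17.823° = 162.479443
roll angle φ = 37.962° = 0.66256189 rad
x = r_b·(cos φ + φ·sin φ) = 162.479443·(0.78841890 + 0.66256189·0.61513871) = 194.323199
y = r_b·(sin φ − φ·cos φ) = 162.479443·(0.61513871 − 0.66256189·0.78841890) = 15.071982

x=194.323199 y=15.071982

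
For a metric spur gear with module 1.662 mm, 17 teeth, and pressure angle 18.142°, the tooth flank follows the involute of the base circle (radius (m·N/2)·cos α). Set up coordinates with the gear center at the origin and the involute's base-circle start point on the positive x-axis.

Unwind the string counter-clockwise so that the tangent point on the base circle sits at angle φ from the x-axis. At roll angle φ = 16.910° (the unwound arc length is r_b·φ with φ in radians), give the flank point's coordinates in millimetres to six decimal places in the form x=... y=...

x=13.996723 y=0.114040

pitch radius r_p = m·N/2 = 1.662·17/2 = 14.127000
base radius r_b = r_p·cos α = 14.127000·cos 18.142° = 13.424715
roll angle φ = 16.910° = 0.29513518 rad
x = r_b·(cos φ + φ·sin φ) = 13.424715·(0.95676283 + 0.29513518·0.29086918) = 13.996723
y = r_b·(sin φ − φ·cos φ) = 13.424715·(0.29086918 − 0.29513518·0.95676283) = 0.114040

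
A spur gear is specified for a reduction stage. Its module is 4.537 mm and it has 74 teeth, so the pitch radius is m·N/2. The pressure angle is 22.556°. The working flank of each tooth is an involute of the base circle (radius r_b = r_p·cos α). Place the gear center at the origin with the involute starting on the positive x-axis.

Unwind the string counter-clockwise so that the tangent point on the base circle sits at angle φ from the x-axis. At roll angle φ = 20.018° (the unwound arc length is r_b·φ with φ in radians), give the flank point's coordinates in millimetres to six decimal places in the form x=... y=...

x=164.202927 y=2.177069

pitch radius r_p = m·N/2 = 4.537·74/2 = 167.869000
base radius r_b = r_p·cos α = 167.869000·cos 22.556° = 155.027871
roll angle φ = 20.018° = 0.34938001 rad
x = r_b·(cos φ + φ·sin φ) = 155.027871·(0.93958513 + 0.34938001·0.34231534) = 164.202927
y = r_b·(sin φ − φ·cos φ) = 155.027871·(0.34231534 − 0.34938001·0.93958513) = 2.177069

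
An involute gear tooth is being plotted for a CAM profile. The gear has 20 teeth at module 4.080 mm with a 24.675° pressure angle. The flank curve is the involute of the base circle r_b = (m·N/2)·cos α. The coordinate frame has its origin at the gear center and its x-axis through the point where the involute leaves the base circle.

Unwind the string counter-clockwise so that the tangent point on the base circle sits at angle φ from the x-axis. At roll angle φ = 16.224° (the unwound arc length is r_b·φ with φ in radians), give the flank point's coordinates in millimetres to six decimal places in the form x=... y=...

pitch radius r_p = m·N/2 = 4.080·20/2 = 40.800000
base radius r_b = r_p·cos α = 40.800000·cos 24.675° = 37.074569
roll angle φ = 16.224° = 0.28316222 rad
x = r_b·(cos φ + φ·sin φ) = 37.074569·(0.96017674 + 0.28316222·0.27939333) = 38.531243
y = r_b·(sin φ − φ·cos φ) = 37.074569·(0.27939333 − 0.28316222·0.96017674) = 0.278339

x=38.531243 y=0.278339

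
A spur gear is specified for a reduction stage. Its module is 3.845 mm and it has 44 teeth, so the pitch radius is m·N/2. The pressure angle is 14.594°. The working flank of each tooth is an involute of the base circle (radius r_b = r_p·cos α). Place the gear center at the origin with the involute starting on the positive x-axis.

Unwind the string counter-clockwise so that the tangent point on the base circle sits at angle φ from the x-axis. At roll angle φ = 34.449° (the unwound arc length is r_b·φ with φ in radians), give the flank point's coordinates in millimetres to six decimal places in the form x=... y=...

x=95.346469 y=5.719193

pitch radius r_p = m·N/2 = 3.845·44/2 = 84.590000
base radius r_b = r_p·cos α = 84.590000·cos 14.594° = 81.860751
roll angle φ = 34.449° = 0.60124847 rad
x = r_b·(cos φ + φ·sin φ) = 81.860751·(0.82463003 + 0.60124847·0.56567244) = 95.346469
y = r_b·(sin φ − φ·cos φ) = 81.860751·(0.56567244 − 0.60124847·0.82463003) = 5.719193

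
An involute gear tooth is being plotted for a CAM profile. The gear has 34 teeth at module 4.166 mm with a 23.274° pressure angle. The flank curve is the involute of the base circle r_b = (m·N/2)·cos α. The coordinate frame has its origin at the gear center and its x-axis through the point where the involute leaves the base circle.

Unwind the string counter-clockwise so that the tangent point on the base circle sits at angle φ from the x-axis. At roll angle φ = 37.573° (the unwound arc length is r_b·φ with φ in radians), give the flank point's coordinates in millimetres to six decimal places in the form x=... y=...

pitch radius r_p = m·N/2 = 4.166·34/2 = 70.822000
base radius r_b = r_p·cos α = 70.822000·cos 23.274° = 65.058915
roll angle φ = 37.573° = 0.65577256 rad
x = r_b·(cos φ + φ·sin φ) = 65.058915·(0.79257708 + 0.65577256·0.60977174) = 77.579416
y = r_b·(sin φ − φ·cos φ) = 65.058915·(0.60977174 − 0.65577256·0.79257708) = 5.856697

x=77.579416 y=5.856697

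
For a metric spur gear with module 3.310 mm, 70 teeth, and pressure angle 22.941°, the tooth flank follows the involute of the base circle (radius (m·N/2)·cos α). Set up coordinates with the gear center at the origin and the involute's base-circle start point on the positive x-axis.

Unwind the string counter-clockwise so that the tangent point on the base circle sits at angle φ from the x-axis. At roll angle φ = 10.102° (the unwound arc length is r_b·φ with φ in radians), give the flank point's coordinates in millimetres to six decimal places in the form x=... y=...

x=108.332433 y=0.194309

pitch radius r_p = m·N/2 = 3.310·70/2 = 115.850000
base radius r_b = r_p·cos α = 115.850000·cos 22.941° = 106.687043
roll angle φ = 10.102° = 0.17631316 rad
x = r_b·(cos φ + φ·sin φ) = 106.687043·(0.98449706 + 0.17631316·0.17540109) = 108.332433
y = r_b·(sin φ − φ·cos φ) = 106.687043·(0.17540109 − 0.17631316·0.98449706) = 0.194309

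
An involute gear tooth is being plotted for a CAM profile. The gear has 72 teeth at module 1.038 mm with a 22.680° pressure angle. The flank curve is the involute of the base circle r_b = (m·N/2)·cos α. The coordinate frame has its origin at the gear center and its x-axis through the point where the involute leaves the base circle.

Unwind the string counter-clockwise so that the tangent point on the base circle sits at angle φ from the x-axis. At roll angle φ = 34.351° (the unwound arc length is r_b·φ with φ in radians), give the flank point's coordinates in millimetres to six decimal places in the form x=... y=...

pitch radius r_p = m·N/2 = 1.038·72/2 = 37.368000
base radius r_b = r_p·cos α = 37.368000·cos 22.680° = 34.478435
roll angle φ = 34.351° = 0.59953805 rad
x = r_b·(cos φ + φ·sin φ) = 34.478435·(0.82559636 + 0.59953805·0.56426115) = 40.129188
y = r_b·(sin φ − φ·cos φ) = 34.478435·(0.56426115 − 0.59953805·0.82559636) = 2.388829

x=40.129188 y=2.388829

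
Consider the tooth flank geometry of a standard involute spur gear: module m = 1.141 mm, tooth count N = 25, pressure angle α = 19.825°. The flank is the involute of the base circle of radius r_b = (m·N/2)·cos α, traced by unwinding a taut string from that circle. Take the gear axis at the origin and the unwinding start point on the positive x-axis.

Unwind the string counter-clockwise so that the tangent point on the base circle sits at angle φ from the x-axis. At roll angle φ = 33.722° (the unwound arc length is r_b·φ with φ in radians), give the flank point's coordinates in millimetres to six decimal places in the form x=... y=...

pitch radius r_p = m·N/2 = 1.141·25/2 = 14.262500
base radius r_b = r_p·cos α = 14.262500·cos 19.825° = 13.417203
roll angle φ = 33.722° = 0.58855993 rad
x = r_b·(cos φ + φ·sin φ) = 13.417203·(0.83174102 + 0.58855993·0.55516383) = 15.543671
y = r_b·(sin φ − φ·cos φ) = 13.417203·(0.55516383 − 0.58855993·0.83174102) = 0.880630

x=15.543671 y=0.880630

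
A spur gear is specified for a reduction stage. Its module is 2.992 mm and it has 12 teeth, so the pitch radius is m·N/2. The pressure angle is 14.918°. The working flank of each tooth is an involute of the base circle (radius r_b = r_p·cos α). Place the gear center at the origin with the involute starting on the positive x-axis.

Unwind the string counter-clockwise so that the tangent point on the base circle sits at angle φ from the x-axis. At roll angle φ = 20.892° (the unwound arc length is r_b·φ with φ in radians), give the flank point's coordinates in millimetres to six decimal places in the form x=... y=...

x=18.462090 y=0.276623

pitch radius r_p = m·N/2 = 2.992·12/2 = 17.952000
base radius r_b = r_p·cos α = 17.952000·cos 14.918° = 17.346932
roll angle φ = 20.892° = 0.36463419 rad
x = r_b·(cos φ + φ·sin φ) = 17.346932·(0.93425428 + 0.36463419·0.35660756) = 18.462090
y = r_b·(sin φ − φ·cos φ) = 17.346932·(0.35660756 − 0.36463419·0.93425428) = 0.276623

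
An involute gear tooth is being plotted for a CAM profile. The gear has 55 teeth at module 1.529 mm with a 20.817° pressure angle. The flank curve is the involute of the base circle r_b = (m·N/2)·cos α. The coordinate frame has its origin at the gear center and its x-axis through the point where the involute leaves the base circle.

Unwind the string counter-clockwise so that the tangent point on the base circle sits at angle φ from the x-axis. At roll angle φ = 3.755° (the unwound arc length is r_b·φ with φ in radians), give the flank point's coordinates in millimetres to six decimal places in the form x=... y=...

pitch radius r_p = m·N/2 = 1.529·55/2 = 42.047500
base radius r_b = r_p·cos α = 42.047500·cos 20.817° = 39.302651
roll angle φ = 3.755° = 0.06553711 rad
x = r_b·(cos φ + φ·sin φ) = 39.302651·(0.99785321 + 0.06553711·0.06549021) = 39.386965
y = r_b·(sin φ − φ·cos φ) = 39.302651·(0.06549021 − 0.06553711·0.99785321) = 0.003686

x=39.386965 y=0.003686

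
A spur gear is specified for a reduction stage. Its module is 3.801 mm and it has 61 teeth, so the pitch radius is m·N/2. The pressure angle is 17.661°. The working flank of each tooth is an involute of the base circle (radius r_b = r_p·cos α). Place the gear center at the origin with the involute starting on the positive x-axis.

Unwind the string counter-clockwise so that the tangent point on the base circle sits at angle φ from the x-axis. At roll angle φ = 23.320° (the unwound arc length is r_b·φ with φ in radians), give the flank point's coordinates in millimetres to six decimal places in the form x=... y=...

pitch radius r_p = m·N/2 = 3.801·61/2 = 115.930500
base radius r_b = r_p·cos α = 115.930500·cos 17.661° = 110.466488
roll angle φ = 23.320° = 0.40701078 rad
x = r_b·(cos φ + φ·sin φ) = 110.466488·(0.91830825 + 0.40701078·0.39586608) = 119.240843
y = r_b·(sin φ − φ·cos φ) = 110.466488·(0.39586608 − 0.40701078·0.91830825) = 2.441830

x=119.240843 y=2.441830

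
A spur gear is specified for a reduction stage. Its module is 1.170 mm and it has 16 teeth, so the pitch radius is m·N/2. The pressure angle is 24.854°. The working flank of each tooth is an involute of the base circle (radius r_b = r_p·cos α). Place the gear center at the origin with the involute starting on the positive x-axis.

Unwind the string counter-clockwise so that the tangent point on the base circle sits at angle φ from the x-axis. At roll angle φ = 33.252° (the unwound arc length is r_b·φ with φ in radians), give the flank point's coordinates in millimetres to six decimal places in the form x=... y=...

x=9.805189 y=0.534972

pitch radius r_p = m·N/2 = 1.170·16/2 = 9.360000
base radius r_b = r_p·cos α = 9.360000·cos 24.854° = 8.493093
roll angle φ = 33.252° = 0.58035688 rad
x = r_b·(cos φ + φ·sin φ) = 8.493093·(0.83626702 + 0.58035688·0.54832242) = 9.805189
y = r_b·(sin φ − φ·cos φ) = 8.493093·(0.54832242 − 0.58035688·0.83626702) = 0.534972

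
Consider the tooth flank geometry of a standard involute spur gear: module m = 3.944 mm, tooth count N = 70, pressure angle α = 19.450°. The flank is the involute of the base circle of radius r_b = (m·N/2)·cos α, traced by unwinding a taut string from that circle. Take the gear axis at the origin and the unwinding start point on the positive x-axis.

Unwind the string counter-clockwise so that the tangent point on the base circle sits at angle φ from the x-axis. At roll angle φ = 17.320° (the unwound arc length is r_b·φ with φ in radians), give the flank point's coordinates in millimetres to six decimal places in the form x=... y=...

pitch radius r_p = m·N/2 = 3.944·70/2 = 138.040000
base radius r_b = r_p·cos α = 138.040000·cos 19.450° = 130.162393
roll angle φ = 17.320° = 0.30229103 rad
x = r_b·(cos φ + φ·sin φ) = 130.162393·(0.95465694 + 0.30229103·0.29770813) = 135.974331
y = r_b·(sin φ − φ·cos φ) = 130.162393·(0.29770813 − 0.30229103·0.95465694) = 1.187589

x=135.974331 y=1.187589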